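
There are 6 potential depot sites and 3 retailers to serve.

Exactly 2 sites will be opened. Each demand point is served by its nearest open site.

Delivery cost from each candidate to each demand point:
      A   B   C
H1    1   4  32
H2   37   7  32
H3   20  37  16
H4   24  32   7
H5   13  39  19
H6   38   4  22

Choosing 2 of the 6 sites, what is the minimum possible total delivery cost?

Open {H1, H4}.
  A→H1 1, B→H1 4, C→H4 7  ⇒ total 12.
Compare {H1, H3}: total 21.
Compare {H1, H5}: total 24.
No size-2 selection does better; minimum is 12.

12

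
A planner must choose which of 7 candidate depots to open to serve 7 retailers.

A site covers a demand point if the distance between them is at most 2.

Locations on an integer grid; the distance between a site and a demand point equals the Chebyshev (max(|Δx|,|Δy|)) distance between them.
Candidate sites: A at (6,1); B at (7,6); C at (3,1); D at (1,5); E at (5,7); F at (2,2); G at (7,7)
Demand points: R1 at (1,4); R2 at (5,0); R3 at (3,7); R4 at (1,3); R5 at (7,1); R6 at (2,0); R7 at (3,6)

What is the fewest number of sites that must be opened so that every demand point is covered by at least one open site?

Coverage sets (demand points within 2 of each site):
  A: {R2, R5}
  B: {}
  C: {R2, R4, R6}
  D: {R1, R3, R4, R7}
  E: {R3, R7}
  F: {R1, R4, R6}
  G: {}
No 2 sites suffice: every size-2 union leaves at least one demand point uncovered.
But {A, C, D} covers everything, so the minimum is 3.

3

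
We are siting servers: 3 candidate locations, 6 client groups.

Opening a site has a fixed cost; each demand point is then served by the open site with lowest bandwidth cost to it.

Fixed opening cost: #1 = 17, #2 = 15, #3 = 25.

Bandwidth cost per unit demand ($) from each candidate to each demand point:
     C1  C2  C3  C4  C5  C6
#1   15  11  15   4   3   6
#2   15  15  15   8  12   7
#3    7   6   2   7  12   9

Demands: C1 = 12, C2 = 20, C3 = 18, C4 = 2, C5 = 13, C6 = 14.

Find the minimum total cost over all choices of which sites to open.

413

Open {#1, #3}: assign each demand point to its cheapest open site.
  C1→#3 12×7=84, C2→#3 20×6=120, C3→#3 18×2=36, C4→#1 2×4=8, C5→#1 13×3=39, C6→#1 14×6=84
  bandwidth cost 371, fixed 42 → total 413.
Compare {#1, #2, #3}: bandwidth cost 371 + fixed 57 = 428.
Compare {#2, #3}: bandwidth cost 508 + fixed 40 = 548.
Compare {#3}: bandwidth cost 536 + fixed 25 = 561.
All other subsets cost ≥ 428. Minimum total cost: 413.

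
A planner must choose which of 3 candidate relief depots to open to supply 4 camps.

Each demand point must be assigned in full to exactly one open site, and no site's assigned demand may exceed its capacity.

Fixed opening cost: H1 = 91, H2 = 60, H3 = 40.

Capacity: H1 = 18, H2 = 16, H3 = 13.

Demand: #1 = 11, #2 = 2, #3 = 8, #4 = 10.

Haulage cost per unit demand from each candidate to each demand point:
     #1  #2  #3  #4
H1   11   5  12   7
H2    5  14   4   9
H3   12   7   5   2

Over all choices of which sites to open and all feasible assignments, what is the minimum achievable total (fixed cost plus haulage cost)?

Open {H1, H2, H3}; cheapest assignment that respects the capacities:
  H1 (cap 18, load 12): #2, #4 — cost 2×5 + 10×7 = 80
  H2 (cap 16, load 11): #1 — cost 11×5 = 55
  H3 (cap 13, load 8): #3 — cost 8×5 = 40
  Shipping 175, fixed 191 → total 366.
  Any other capacity-feasible assignment to {H1, H2, H3} ships for at least 175.
Compare {H1, H2}: its best feasible assignment gives total 400.
Compare {H1, H3}: its best feasible assignment gives total 443.
Every other set of open sites that can feasibly serve all demand totals ≥ 400 even under its best assignment. Minimum: 366.

366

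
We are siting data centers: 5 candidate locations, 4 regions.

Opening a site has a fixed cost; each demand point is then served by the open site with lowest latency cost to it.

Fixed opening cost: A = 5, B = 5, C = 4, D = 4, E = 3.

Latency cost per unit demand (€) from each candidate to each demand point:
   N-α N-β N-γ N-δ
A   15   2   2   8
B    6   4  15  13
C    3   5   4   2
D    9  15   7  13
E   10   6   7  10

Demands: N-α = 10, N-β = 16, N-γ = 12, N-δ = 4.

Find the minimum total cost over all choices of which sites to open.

Open {A, C}: assign each demand point to its cheapest open site.
  N-α→C 10×3=30, N-β→A 16×2=32, N-γ→A 12×2=24, N-δ→C 4×2=8
  latency cost 94, fixed 9 → total 103.
Compare {A, C, E}: latency cost 94 + fixed 12 = 106.
Compare {A, C, D}: latency cost 94 + fixed 13 = 107.
Compare {A, B, C}: latency cost 94 + fixed 14 = 108.
All other subsets cost ≥ 106. Minimum total cost: 103.

103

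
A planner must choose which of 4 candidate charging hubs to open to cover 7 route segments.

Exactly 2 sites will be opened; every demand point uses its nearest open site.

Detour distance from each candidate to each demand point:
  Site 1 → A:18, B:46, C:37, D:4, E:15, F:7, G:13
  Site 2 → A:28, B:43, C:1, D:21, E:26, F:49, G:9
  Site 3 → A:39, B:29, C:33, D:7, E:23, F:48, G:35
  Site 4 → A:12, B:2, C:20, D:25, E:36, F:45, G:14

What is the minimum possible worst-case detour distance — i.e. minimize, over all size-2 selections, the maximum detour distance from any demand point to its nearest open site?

Open {Site 1, Site 4}.
  Farthest demand point is C at detour distance 20 (to Site 4); all others are ≤ 20.
With {Site 1, Site 3} the worst case is 33.
With {Site 1, Site 2} the worst case is 43.
No size-2 selection achieves below 20.

20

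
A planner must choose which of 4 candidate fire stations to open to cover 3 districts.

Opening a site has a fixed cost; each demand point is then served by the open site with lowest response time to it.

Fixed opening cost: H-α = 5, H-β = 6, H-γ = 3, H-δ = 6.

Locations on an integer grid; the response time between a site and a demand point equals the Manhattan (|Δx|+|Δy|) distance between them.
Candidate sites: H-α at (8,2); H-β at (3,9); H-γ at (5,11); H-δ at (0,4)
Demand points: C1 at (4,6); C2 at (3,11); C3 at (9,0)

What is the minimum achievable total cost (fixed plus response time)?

19

Open {H-α, H-γ}: assign each demand point to its cheapest open site.
  C1→H-γ 6, C2→H-γ 2, C3→H-α 3
  response time 11, fixed 8 → total 19.
Compare {H-α, H-β}: response time 9 + fixed 11 = 20.
Compare {H-α, H-β, H-γ}: response time 9 + fixed 14 = 23.
Compare {H-α, H-γ, H-δ}: response time 11 + fixed 14 = 25.
All other subsets cost ≥ 20. Minimum total cost: 19.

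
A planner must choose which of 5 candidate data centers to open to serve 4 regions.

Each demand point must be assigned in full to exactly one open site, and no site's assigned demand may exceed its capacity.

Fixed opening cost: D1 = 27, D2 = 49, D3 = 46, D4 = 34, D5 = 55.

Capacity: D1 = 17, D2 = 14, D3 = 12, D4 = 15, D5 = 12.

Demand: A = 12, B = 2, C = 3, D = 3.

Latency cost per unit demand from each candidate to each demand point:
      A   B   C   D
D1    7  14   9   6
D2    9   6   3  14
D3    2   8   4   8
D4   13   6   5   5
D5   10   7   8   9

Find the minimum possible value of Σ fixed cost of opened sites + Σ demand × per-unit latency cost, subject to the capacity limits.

Open {D3, D4}; cheapest assignment that respects the capacities:
  D3 (cap 12, load 12): A — cost 12×2 = 24
  D4 (cap 15, load 8): B, C, D — cost 2×6 + 3×5 + 3×5 = 42
  Shipping 66, fixed 80 → total 146.
  Any other capacity-feasible assignment to {D3, D4} ships for at least 66.
Compare {D1, D3}: its best feasible assignment gives total 170.
Compare {D1, D3, D4}: its best feasible assignment gives total 173.
Every other set of open sites that can feasibly serve all demand totals ≥ 170 even under its best assignment. Minimum: 146.

146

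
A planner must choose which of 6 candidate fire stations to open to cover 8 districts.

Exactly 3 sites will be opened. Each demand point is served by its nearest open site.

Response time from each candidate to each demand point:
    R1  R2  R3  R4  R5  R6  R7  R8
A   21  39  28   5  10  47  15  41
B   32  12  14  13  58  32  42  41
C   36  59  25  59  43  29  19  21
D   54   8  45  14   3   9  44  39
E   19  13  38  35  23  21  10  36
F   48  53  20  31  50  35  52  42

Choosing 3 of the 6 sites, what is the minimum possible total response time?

107

Open {A, C, D}.
  R1→A 21, R2→D 8, R3→C 25, R4→A 5, R5→D 3, R6→D 9, R7→A 15, R8→C 21  ⇒ total 107.
Compare {C, D, E}: total 109.
Compare {B, D, E}: total 112.
No size-3 selection does better; minimum is 107.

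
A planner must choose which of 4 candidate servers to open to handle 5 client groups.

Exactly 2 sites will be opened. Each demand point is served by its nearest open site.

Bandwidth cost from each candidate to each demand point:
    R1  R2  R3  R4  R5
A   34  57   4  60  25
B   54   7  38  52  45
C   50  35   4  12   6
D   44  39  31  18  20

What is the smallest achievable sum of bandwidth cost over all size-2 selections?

Open {B, C}.
  R1→C 50, R2→B 7, R3→C 4, R4→C 12, R5→C 6  ⇒ total 79.
Compare {A, C}: total 91.
Compare {C, D}: total 101.
No size-2 selection does better; minimum is 79.

79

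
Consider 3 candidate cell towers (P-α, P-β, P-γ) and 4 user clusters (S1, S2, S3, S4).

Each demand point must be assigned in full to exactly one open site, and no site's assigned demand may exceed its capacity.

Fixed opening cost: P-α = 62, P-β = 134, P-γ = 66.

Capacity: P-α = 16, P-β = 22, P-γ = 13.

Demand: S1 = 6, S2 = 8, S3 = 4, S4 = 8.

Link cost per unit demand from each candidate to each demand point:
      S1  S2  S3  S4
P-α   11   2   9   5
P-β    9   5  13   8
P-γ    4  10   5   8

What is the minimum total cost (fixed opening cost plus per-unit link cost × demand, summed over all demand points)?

Open {P-α, P-γ}; cheapest assignment that respects the capacities:
  P-α (cap 16, load 16): S2, S4 — cost 8×2 + 8×5 = 56
  P-γ (cap 13, load 10): S1, S3 — cost 6×4 + 4×5 = 44
  Shipping 100, fixed 128 → total 228.
  Any other capacity-feasible assignment to {P-α, P-γ} ships for at least 100.
Compare {P-β, P-γ}: its best feasible assignment gives total 348.
Compare {P-α, P-β}: its best feasible assignment gives total 358.
Every other set of open sites that can feasibly serve all demand totals ≥ 348 even under its best assignment. Minimum: 228.

228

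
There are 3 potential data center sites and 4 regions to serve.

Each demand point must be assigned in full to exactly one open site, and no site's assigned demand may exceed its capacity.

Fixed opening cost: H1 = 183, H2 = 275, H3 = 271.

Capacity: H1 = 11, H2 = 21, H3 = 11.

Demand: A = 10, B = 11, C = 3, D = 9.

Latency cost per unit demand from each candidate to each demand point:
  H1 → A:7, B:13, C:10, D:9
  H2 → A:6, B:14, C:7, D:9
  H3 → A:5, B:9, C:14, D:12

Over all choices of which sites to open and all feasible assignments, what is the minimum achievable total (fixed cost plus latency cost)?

990

Open {H1, H2, H3}; cheapest assignment that respects the capacities:
  H1 (cap 11, load 9): D — cost 9×9 = 81
  H2 (cap 21, load 13): A, C — cost 10×6 + 3×7 = 81
  H3 (cap 11, load 11): B — cost 11×9 = 99
  Shipping 261, fixed 729 → total 990.
  Any other capacity-feasible assignment to {H1, H2, H3} ships for at least 261.
Total demand is 33 and no other set of sites has combined capacity ≥ 33, so {H1, H2, H3} is the only feasible choice of open sites. Minimum: 990.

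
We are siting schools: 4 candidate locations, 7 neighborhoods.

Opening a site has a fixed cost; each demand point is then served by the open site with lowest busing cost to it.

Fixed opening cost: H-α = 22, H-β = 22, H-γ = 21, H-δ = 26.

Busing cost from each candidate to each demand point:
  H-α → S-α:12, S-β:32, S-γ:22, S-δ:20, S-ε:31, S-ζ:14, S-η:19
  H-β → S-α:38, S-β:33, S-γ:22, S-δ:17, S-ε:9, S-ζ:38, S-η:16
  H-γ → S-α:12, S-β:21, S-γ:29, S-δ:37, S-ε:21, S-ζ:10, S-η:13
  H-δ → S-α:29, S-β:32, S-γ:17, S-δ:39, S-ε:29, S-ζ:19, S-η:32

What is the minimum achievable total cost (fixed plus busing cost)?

147

Open {H-β, H-γ}: assign each demand point to its cheapest open site.
  S-α→H-γ 12, S-β→H-γ 21, S-γ→H-β 22, S-δ→H-β 17, S-ε→H-β 9, S-ζ→H-γ 10, S-η→H-γ 13
  busing cost 104, fixed 43 → total 147.
Compare {H-α, H-γ}: busing cost 119 + fixed 43 = 162.
Compare {H-γ}: busing cost 143 + fixed 21 = 164.
Compare {H-α, H-β}: busing cost 122 + fixed 44 = 166.
All other subsets cost ≥ 162. Minimum total cost: 147.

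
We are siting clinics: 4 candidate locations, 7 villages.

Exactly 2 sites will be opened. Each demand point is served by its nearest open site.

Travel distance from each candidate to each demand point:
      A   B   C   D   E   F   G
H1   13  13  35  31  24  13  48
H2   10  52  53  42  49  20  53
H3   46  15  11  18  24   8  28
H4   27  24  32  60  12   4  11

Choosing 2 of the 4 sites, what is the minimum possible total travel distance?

98

Open {H3, H4}.
  A→H4 27, B→H3 15, C→H3 11, D→H3 18, E→H4 12, F→H4 4, G→H4 11  ⇒ total 98.
Compare {H2, H3}: total 114.
Compare {H1, H3}: total 115.
No size-2 selection does better; minimum is 98.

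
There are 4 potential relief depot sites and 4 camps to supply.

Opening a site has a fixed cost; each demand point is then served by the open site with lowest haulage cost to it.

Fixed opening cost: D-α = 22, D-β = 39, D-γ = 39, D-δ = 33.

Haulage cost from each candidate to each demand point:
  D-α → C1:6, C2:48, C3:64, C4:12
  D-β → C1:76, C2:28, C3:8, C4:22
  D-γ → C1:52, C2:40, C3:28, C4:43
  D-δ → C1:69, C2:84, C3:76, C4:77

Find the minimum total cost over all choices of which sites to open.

Open {D-α, D-β}: assign each demand point to its cheapest open site.
  C1→D-α 6, C2→D-β 28, C3→D-β 8, C4→D-α 12
  haulage cost 54, fixed 61 → total 115.
Compare {D-α, D-γ}: haulage cost 86 + fixed 61 = 147.
Compare {D-α, D-β, D-δ}: haulage cost 54 + fixed 94 = 148.
Compare {D-α}: haulage cost 130 + fixed 22 = 152.
All other subsets cost ≥ 147. Minimum total cost: 115.

115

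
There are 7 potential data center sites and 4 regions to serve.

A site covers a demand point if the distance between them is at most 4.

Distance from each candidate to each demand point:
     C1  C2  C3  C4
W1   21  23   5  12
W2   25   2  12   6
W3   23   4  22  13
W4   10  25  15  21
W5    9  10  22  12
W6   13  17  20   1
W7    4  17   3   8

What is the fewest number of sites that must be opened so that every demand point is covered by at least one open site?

Coverage sets (demand points within 4 of each site):
  W1: {}
  W2: {C2}
  W3: {C2}
  W4: {}
  W5: {}
  W6: {C4}
  W7: {C1, C3}
No 2 sites suffice: every size-2 union leaves at least one demand point uncovered.
But {W2, W6, W7} covers everything, so the minimum is 3.

3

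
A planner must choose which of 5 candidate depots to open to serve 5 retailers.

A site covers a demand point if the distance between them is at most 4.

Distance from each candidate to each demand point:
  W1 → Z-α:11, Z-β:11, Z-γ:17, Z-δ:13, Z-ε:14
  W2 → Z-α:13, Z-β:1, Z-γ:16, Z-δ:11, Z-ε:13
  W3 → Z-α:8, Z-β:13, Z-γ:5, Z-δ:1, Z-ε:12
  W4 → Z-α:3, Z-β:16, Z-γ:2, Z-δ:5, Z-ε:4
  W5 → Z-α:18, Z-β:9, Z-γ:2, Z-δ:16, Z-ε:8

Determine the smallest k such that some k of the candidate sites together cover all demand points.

Coverage sets (demand points within 4 of each site):
  W1: {}
  W2: {Z-β}
  W3: {Z-δ}
  W4: {Z-α, Z-γ, Z-ε}
  W5: {Z-γ}
No 2 sites suffice: every size-2 union leaves at least one demand point uncovered.
But {W2, W3, W4} covers everything, so the minimum is 3.

3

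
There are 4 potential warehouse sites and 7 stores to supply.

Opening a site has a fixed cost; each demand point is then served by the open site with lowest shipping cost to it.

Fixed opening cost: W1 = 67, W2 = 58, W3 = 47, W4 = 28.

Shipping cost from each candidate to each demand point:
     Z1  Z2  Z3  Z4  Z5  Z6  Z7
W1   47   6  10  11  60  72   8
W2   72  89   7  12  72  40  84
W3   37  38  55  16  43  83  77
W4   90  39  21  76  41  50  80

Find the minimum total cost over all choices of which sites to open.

Open {W1, W4}: assign each demand point to its cheapest open site.
  Z1→W1 47, Z2→W1 6, Z3→W1 10, Z4→W1 11, Z5→W4 41, Z6→W4 50, Z7→W1 8
  shipping cost 173, fixed 95 → total 268.
Compare {W1}: shipping cost 214 + fixed 67 = 281.
Compare {W1, W3}: shipping cost 187 + fixed 114 = 301.
Compare {W1, W2}: shipping cost 179 + fixed 125 = 304.
All other subsets cost ≥ 281. Minimum total cost: 268.

268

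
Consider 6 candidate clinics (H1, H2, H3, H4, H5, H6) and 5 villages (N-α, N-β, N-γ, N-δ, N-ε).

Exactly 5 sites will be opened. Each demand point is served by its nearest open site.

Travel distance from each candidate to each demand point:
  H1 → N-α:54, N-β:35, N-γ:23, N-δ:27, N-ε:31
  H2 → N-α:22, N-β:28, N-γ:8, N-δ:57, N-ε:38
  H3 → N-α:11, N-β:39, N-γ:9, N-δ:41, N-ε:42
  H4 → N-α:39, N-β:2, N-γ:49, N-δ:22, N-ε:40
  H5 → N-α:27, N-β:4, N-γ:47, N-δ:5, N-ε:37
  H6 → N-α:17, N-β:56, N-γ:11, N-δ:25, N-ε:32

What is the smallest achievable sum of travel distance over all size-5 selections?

57

Open {H1, H2, H3, H4, H5}.
  N-α→H3 11, N-β→H4 2, N-γ→H2 8, N-δ→H5 5, N-ε→H1 31  ⇒ total 57.
Compare {H1, H3, H4, H5, H6}: total 58.
Compare {H2, H3, H4, H5, H6}: total 58.
No size-5 selection does better; minimum is 57.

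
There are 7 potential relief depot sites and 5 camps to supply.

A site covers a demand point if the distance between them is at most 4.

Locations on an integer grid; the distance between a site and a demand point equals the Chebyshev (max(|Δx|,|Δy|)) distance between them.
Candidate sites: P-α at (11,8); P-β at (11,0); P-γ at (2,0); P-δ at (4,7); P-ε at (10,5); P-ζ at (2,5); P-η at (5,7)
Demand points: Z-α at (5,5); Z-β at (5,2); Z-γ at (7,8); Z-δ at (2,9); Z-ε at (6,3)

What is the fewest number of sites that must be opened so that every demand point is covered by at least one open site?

2

Coverage sets (demand points within 4 of each site):
  P-α: {Z-γ}
  P-β: {}
  P-γ: {Z-β, Z-ε}
  P-δ: {Z-α, Z-γ, Z-δ, Z-ε}
  P-ε: {Z-γ, Z-ε}
  P-ζ: {Z-α, Z-β, Z-δ, Z-ε}
  P-η: {Z-α, Z-γ, Z-δ, Z-ε}
No single site covers all 5 demand points.
But {P-α, P-ζ} covers everything, so the minimum is 2.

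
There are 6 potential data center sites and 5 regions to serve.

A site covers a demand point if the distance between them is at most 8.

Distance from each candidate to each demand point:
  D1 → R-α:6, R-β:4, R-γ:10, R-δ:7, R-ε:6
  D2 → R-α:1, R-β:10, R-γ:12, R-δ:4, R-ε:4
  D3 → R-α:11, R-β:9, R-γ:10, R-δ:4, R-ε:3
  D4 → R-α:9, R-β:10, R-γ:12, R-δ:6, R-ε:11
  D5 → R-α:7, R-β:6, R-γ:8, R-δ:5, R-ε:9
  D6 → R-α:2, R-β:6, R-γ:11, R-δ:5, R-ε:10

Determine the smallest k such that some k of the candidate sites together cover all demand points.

2

Coverage sets (demand points within 8 of each site):
  D1: {R-α, R-β, R-δ, R-ε}
  D2: {R-α, R-δ, R-ε}
  D3: {R-δ, R-ε}
  D4: {R-δ}
  D5: {R-α, R-β, R-γ, R-δ}
  D6: {R-α, R-β, R-δ}
No single site covers all 5 demand points.
But {D1, D5} covers everything, so the minimum is 2.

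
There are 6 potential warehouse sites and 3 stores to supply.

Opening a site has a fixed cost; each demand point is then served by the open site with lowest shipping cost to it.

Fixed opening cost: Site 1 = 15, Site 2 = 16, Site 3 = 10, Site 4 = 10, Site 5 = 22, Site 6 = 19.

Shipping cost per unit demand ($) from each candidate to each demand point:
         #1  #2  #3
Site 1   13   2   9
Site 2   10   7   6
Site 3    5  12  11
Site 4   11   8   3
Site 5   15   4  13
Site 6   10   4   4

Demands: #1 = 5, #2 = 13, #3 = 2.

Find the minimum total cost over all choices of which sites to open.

92

Open {Site 1, Site 3, Site 4}: assign each demand point to its cheapest open site.
  #1→Site 3 5×5=25, #2→Site 1 13×2=26, #3→Site 4 2×3=6
  shipping cost 57, fixed 35 → total 92.
Compare {Site 1, Site 3}: shipping cost 69 + fixed 25 = 94.
Compare {Site 1, Site 3, Site 6}: shipping cost 59 + fixed 44 = 103.
Compare {Site 1, Site 2, Site 3}: shipping cost 63 + fixed 41 = 104.
All other subsets cost ≥ 94. Minimum total cost: 92.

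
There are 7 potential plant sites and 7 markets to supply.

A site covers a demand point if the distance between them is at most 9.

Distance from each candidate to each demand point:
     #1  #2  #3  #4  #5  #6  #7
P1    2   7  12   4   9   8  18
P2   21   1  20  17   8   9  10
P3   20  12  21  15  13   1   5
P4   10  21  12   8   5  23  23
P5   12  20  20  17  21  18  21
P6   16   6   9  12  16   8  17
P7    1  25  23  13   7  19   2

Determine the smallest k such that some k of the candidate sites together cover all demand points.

Coverage sets (demand points within 9 of each site):
  P1: {#1, #2, #4, #5, #6}
  P2: {#2, #5, #6}
  P3: {#6, #7}
  P4: {#4, #5}
  P5: {}
  P6: {#2, #3, #6}
  P7: {#1, #5, #7}
No 2 sites suffice: every size-2 union leaves at least one demand point uncovered.
But {P1, P3, P6} covers everything, so the minimum is 3.

3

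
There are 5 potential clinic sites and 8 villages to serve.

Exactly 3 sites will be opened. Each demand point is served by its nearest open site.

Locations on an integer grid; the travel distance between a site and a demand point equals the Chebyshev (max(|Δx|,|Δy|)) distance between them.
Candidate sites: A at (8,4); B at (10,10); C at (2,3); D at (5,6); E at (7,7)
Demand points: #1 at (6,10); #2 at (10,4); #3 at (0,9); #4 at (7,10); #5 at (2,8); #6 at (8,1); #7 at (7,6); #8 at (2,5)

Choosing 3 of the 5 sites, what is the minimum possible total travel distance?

23

Open {A, D, E}.
  #1→E 3, #2→A 2, #3→D 5, #4→E 3, #5→D 3, #6→A 3, #7→E 1, #8→D 3  ⇒ total 23.
Compare {A, B, D}: total 25.
Compare {A, C, D}: total 25.
No size-3 selection does better; minimum is 23.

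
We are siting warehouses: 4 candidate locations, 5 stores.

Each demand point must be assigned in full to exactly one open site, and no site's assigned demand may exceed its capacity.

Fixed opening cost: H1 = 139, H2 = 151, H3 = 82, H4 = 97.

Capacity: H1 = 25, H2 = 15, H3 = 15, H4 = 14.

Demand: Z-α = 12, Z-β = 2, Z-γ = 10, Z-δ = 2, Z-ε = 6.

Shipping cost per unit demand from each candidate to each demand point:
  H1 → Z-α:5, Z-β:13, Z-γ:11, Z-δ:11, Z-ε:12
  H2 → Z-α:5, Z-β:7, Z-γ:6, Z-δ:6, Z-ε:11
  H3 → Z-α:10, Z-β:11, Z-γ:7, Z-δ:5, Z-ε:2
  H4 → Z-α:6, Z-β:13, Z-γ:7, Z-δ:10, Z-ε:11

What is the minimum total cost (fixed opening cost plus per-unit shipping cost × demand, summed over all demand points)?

Open {H1, H3}; cheapest assignment that respects the capacities:
  H1 (cap 25, load 22): Z-α, Z-γ — cost 12×5 + 10×11 = 170
  H3 (cap 15, load 10): Z-β, Z-δ, Z-ε — cost 2×11 + 2×5 + 6×2 = 44
  Shipping 214, fixed 221 → total 435.
  Any other capacity-feasible assignment to {H1, H3} ships for at least 214.
Compare {H1, H4}: its best feasible assignment gives total 484.
Compare {H1, H3, H4}: its best feasible assignment gives total 492.
Every other set of open sites that can feasibly serve all demand totals ≥ 484 even under its best assignment. Minimum: 435.

435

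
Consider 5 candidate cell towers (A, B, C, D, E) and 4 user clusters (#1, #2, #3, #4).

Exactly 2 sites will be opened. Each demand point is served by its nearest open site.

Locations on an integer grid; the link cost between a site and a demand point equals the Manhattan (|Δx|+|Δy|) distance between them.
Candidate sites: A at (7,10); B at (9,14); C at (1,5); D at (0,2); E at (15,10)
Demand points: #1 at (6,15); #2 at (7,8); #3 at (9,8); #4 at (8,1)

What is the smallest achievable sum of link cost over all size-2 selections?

Open {A, B}.
  #1→B 4, #2→A 2, #3→A 4, #4→A 10  ⇒ total 20.
Compare {A, D}: total 21.
Compare {A, C}: total 22.
No size-2 selection does better; minimum is 20.

20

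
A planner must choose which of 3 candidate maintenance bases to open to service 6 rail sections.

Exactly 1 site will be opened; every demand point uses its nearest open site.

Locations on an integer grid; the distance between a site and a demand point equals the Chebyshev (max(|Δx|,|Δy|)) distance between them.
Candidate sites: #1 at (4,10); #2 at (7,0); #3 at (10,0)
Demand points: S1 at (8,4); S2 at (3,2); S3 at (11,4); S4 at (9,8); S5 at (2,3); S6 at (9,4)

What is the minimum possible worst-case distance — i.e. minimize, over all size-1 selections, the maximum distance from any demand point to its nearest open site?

Open {#1}.
  Farthest demand point is S2 at distance 8 (to #1); all others are ≤ 8.
With {#2} the worst case is 8.
With {#3} the worst case is 8.
No size-1 selection achieves below 8.

8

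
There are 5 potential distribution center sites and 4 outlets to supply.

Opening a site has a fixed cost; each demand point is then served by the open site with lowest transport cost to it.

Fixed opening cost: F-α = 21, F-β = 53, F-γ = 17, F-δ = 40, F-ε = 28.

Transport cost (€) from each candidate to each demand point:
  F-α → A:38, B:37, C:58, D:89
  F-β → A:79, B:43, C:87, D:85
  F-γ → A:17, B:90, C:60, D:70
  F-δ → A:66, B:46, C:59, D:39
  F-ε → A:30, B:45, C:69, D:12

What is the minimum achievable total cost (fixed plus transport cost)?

179

Open {F-γ, F-ε}: assign each demand point to its cheapest open site.
  A→F-γ 17, B→F-ε 45, C→F-γ 60, D→F-ε 12
  transport cost 134, fixed 45 → total 179.
Compare {F-ε}: transport cost 156 + fixed 28 = 184.
Compare {F-α, F-ε}: transport cost 137 + fixed 49 = 186.
Compare {F-α, F-γ, F-ε}: transport cost 124 + fixed 66 = 190.
All other subsets cost ≥ 184. Minimum total cost: 179.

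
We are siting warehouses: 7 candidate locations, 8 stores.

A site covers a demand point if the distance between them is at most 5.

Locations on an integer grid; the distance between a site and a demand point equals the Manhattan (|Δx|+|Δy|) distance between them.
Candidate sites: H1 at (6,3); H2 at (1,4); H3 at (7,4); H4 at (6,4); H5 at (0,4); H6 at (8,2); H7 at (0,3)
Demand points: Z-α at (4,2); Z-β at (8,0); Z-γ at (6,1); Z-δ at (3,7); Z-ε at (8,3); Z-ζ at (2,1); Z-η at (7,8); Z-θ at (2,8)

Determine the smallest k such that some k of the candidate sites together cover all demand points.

2

Coverage sets (demand points within 5 of each site):
  H1: {Z-α, Z-β, Z-γ, Z-ε}
  H2: {Z-α, Z-δ, Z-ζ, Z-θ}
  H3: {Z-α, Z-β, Z-γ, Z-ε, Z-η}
  H4: {Z-α, Z-γ, Z-ε, Z-η}
  H5: {Z-ζ}
  H6: {Z-α, Z-β, Z-γ, Z-ε}
  H7: {Z-α, Z-ζ}
No single site covers all 8 demand points.
But {H2, H3} covers everything, so the minimum is 2.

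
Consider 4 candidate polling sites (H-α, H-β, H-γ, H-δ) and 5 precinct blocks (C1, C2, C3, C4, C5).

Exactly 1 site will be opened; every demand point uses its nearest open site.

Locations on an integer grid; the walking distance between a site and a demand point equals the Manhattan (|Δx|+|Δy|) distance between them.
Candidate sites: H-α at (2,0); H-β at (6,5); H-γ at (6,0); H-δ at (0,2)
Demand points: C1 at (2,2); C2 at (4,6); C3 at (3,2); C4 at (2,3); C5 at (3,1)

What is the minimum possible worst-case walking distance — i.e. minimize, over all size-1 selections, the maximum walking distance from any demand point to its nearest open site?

7

Open {H-β}.
  Farthest demand point is C1 at walking distance 7 (to H-β); all others are ≤ 7.
With {H-α} the worst case is 8.
With {H-γ} the worst case is 8.
No size-1 selection achieves below 7.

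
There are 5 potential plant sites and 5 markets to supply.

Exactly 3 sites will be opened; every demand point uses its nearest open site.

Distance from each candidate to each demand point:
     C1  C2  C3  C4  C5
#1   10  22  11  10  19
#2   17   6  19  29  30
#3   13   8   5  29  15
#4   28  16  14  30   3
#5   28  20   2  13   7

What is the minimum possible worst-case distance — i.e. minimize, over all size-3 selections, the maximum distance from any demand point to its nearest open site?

Open {#1, #2, #5}.
  Farthest demand point is C1 at distance 10 (to #1); all others are ≤ 10.
With {#1, #3, #4} the worst case is 10.
With {#1, #3, #5} the worst case is 10.
No size-3 selection achieves below 10.

10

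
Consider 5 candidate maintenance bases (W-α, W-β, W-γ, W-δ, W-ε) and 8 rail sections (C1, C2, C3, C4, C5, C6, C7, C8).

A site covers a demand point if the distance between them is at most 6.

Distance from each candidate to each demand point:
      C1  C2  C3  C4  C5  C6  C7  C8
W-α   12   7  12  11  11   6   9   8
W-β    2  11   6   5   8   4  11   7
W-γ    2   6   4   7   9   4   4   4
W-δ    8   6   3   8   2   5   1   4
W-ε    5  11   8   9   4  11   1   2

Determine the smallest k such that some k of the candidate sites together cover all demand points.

Coverage sets (demand points within 6 of each site):
  W-α: {C6}
  W-β: {C1, C3, C4, C6}
  W-γ: {C1, C2, C3, C6, C7, C8}
  W-δ: {C2, C3, C5, C6, C7, C8}
  W-ε: {C1, C5, C7, C8}
No single site covers all 8 demand points.
But {W-β, W-δ} covers everything, so the minimum is 2.

2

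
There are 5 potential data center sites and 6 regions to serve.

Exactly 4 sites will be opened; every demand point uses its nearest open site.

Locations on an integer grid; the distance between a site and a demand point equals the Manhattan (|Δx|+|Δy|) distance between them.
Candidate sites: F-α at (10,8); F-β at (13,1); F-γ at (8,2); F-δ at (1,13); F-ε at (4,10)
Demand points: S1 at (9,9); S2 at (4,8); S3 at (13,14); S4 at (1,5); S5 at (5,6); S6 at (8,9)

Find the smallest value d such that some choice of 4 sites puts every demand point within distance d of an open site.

Open {F-α, F-β, F-γ, F-δ}.
  Farthest demand point is S3 at distance 9 (to F-α); all others are ≤ 9.
With {F-α, F-β, F-γ, F-ε} the worst case is 9.
With {F-α, F-β, F-δ, F-ε} the worst case is 9.
No size-4 selection achieves below 9.

9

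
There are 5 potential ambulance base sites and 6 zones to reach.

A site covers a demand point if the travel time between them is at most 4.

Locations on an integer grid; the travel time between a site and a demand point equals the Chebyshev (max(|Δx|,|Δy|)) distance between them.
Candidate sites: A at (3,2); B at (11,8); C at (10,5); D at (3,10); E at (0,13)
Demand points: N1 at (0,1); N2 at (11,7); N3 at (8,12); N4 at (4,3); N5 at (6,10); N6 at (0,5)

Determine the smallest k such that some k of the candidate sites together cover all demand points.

Coverage sets (demand points within 4 of each site):
  A: {N1, N4, N6}
  B: {N2, N3}
  C: {N2}
  D: {N5}
  E: {}
No 2 sites suffice: every size-2 union leaves at least one demand point uncovered.
But {A, B, D} covers everything, so the minimum is 3.

3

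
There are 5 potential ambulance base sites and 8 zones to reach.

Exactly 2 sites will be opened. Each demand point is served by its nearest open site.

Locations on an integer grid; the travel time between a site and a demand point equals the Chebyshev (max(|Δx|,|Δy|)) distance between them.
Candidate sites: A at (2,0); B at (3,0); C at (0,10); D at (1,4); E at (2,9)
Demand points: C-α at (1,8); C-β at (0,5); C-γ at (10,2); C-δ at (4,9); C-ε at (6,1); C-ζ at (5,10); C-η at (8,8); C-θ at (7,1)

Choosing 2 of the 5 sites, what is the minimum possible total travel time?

Open {B, E}.
  C-α→E 1, C-β→E 4, C-γ→B 7, C-δ→E 2, C-ε→B 3, C-ζ→E 3, C-η→E 6, C-θ→B 4  ⇒ total 30.
Compare {D, E}: total 32.
Compare {A, E}: total 33.
No size-2 selection does better; minimum is 30.

30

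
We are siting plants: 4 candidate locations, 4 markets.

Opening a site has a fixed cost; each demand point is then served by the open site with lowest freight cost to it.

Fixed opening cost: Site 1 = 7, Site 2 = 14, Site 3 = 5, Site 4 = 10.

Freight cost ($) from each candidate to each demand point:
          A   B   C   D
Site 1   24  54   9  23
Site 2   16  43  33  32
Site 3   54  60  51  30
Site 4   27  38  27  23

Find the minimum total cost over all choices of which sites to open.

Open {Site 1, Site 4}: assign each demand point to its cheapest open site.
  A→Site 1 24, B→Site 4 38, C→Site 1 9, D→Site 1 23
  freight cost 94, fixed 17 → total 111.
Compare {Site 1, Site 2}: freight cost 91 + fixed 21 = 112.
Compare {Site 1, Site 3, Site 4}: freight cost 94 + fixed 22 = 116.
Compare {Site 1}: freight cost 110 + fixed 7 = 117.
All other subsets cost ≥ 112. Minimum total cost: 111.

111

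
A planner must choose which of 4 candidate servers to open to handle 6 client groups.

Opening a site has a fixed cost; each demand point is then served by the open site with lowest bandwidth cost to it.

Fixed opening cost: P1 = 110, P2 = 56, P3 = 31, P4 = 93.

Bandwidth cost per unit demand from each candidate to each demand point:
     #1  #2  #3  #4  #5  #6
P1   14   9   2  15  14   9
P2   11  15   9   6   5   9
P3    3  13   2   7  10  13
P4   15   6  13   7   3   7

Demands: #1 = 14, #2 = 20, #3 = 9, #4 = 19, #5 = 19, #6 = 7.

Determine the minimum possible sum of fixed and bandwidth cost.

Open {P3, P4}: assign each demand point to its cheapest open site.
  #1→P3 14×3=42, #2→P4 20×6=120, #3→P3 9×2=18, #4→P3 19×7=133, #5→P4 19×3=57, #6→P4 7×7=49
  bandwidth cost 419, fixed 124 → total 543.
Compare {P2, P3, P4}: bandwidth cost 400 + fixed 180 = 580.
Compare {P1, P3, P4}: bandwidth cost 419 + fixed 234 = 653.
Compare {P2, P3}: bandwidth cost 592 + fixed 87 = 679.
All other subsets cost ≥ 580. Minimum total cost: 543.

543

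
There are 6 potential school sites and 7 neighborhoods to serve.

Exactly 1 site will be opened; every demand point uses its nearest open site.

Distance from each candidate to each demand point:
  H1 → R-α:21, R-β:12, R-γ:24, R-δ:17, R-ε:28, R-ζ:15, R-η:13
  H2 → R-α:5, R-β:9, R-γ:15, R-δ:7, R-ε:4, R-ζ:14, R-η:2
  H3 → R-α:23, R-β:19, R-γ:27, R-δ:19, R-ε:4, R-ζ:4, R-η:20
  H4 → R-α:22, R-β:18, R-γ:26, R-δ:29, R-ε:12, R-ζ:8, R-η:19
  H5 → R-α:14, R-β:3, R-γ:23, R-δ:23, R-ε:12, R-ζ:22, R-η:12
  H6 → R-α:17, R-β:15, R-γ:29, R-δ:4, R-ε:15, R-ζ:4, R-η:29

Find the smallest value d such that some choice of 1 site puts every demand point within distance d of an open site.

15

Open {H2}.
  Farthest demand point is R-γ at distance 15 (to H2); all others are ≤ 15.
With {H5} the worst case is 23.
With {H3} the worst case is 27.
No size-1 selection achieves below 15.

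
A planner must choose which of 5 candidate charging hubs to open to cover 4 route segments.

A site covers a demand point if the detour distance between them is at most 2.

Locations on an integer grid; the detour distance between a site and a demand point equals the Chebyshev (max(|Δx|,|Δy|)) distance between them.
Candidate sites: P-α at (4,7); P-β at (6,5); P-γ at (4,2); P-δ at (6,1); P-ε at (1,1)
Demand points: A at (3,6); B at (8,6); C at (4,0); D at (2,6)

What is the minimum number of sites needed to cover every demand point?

3

Coverage sets (demand points within 2 of each site):
  P-α: {A, D}
  P-β: {B}
  P-γ: {C}
  P-δ: {C}
  P-ε: {}
No 2 sites suffice: every size-2 union leaves at least one demand point uncovered.
But {P-α, P-β, P-γ} covers everything, so the minimum is 3.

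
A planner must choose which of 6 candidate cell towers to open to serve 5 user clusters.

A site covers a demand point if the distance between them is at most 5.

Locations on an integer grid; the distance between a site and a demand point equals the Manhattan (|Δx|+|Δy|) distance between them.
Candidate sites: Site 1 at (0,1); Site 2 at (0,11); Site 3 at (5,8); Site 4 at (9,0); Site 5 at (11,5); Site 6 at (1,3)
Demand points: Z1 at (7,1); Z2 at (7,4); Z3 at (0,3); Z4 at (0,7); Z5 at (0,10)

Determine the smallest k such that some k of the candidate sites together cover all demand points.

4

Coverage sets (demand points within 5 of each site):
  Site 1: {Z3}
  Site 2: {Z4, Z5}
  Site 3: {}
  Site 4: {Z1}
  Site 5: {Z2}
  Site 6: {Z3, Z4}
No 3 sites suffice: every size-3 union leaves at least one demand point uncovered.
But {Site 1, Site 2, Site 4, Site 5} covers everything, so the minimum is 4.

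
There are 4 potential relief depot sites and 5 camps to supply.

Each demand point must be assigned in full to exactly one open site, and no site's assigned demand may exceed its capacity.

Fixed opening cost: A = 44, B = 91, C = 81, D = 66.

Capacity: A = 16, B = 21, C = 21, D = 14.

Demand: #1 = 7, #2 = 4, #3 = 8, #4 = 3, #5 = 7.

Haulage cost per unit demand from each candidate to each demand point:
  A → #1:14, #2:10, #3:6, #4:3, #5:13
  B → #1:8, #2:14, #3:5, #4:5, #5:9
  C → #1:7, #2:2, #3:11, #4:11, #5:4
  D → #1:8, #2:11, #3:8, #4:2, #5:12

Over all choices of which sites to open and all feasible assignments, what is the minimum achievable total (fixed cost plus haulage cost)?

Open {A, C}; cheapest assignment that respects the capacities:
  A (cap 16, load 11): #3, #4 — cost 8×6 + 3×3 = 57
  C (cap 21, load 18): #1, #2, #5 — cost 7×7 + 4×2 + 7×4 = 85
  Shipping 142, fixed 125 → total 267.
  Any other capacity-feasible assignment to {A, C} ships for at least 142.
Compare {C, D}: its best feasible assignment gives total 302.
Compare {B, C}: its best feasible assignment gives total 312.
Every other set of open sites that can feasibly serve all demand totals ≥ 302 even under its best assignment. Minimum: 267.

267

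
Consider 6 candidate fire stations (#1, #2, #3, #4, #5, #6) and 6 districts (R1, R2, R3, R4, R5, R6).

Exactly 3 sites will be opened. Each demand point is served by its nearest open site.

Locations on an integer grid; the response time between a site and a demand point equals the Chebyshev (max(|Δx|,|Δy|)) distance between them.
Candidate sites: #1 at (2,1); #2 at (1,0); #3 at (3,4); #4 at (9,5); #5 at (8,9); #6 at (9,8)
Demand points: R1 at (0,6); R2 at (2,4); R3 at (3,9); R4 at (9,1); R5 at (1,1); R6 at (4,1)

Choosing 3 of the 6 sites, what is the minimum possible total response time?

16

Open {#1, #3, #4}.
  R1→#3 3, R2→#3 1, R3→#3 5, R4→#4 4, R5→#1 1, R6→#1 2  ⇒ total 16.
Compare {#2, #3, #4}: total 17.
Compare {#1, #2, #3}: total 18.
No size-3 selection does better; minimum is 16.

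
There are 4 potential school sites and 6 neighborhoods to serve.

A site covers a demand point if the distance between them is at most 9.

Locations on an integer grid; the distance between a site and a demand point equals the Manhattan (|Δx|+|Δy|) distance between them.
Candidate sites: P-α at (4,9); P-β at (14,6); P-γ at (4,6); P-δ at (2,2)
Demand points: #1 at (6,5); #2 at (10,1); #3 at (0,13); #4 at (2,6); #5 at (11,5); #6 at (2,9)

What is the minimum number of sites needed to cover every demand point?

2

Coverage sets (demand points within 9 of each site):
  P-α: {#1, #3, #4, #6}
  P-β: {#1, #2, #5}
  P-γ: {#1, #4, #5, #6}
  P-δ: {#1, #2, #4, #6}
No single site covers all 6 demand points.
But {P-α, P-β} covers everything, so the minimum is 2.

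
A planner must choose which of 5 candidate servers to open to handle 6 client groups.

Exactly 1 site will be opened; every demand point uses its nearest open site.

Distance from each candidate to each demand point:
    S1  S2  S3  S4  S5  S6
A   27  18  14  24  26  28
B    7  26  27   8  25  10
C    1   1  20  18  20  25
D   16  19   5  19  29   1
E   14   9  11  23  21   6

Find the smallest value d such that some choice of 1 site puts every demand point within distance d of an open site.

Open {E}.
  Farthest demand point is S4 at distance 23 (to E); all others are ≤ 23.
With {C} the worst case is 25.
With {B} the worst case is 27.
No size-1 selection achieves below 23.

23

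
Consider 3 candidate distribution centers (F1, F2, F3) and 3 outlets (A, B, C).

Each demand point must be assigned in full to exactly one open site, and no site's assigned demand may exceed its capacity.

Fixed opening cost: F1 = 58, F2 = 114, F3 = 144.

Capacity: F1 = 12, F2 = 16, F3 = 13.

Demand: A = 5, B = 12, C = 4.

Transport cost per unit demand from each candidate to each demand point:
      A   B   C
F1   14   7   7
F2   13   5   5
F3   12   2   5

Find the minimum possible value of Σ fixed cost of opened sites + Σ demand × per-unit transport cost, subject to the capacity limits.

Open {F1, F2}; cheapest assignment that respects the capacities:
  F1 (cap 12, load 5): A — cost 5×14 = 70
  F2 (cap 16, load 16): B, C — cost 12×5 + 4×5 = 80
  Shipping 150, fixed 172 → total 322.
  Any other capacity-feasible assignment to {F1, F2} ships for at least 150.
Compare {F1, F3}: its best feasible assignment gives total 324.
Compare {F2, F3}: its best feasible assignment gives total 367.
Every other set of open sites that can feasibly serve all demand totals ≥ 324 even under its best assignment. Minimum: 322.

322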